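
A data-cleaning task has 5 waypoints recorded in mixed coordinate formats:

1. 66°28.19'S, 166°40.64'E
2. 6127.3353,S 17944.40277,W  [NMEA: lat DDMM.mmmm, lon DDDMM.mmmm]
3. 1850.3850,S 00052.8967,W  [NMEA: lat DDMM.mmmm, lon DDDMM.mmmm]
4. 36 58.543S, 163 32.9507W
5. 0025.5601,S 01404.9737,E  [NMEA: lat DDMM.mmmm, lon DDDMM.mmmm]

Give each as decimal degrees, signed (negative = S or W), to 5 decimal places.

Point 1:
  Lat: 66 + 28.19/60 = 66.469833
  S ⇒ negate
  Lon: 40.64′ = 0.677333°; total 166.677333
  E → positive
Point 2:
  Latitude: degrees = first 2 digits = 61, minutes = 27.3353; 61 + 27.3353/60 = 61.455588
  S ⇒ negate
  Longitude: degrees = first 3 digits = 179, minutes = 44.40277; 179 + 44.40277/60 = 179.740046
  hemisphere W, so the sign is −
Point 3:
  φ: degrees = first 2 digits = 18, minutes = 50.385; 18 + 50.385/60 = 18.839750
  hemisphere S, so the sign is −
  λ: degrees = first 3 digits = 0, minutes = 52.8967; 0 + 52.8967/60 = 0.881612
  hemisphere W, so the sign is −
Point 4:
  Latitude: 36 + 58.543/60 = 36.975717
  S ⇒ negate
  Lon: 32.9507′ = 0.549178°; total 163.549178
  W → negative
Point 5:
  φ: split at 2 digits → 00° and 25.5601′; 0 + 25.5601/60 = 0.426002
  S → negative
  Longitude: split at 3 digits → 014° and 4.9737′; 14 + 4.9737/60 = 14.082895
  E ⇒ keep positive

1. -66.46983, 166.67733
2. -61.45559, -179.74005
3. -18.83975, -0.88161
4. -36.97572, -163.54918
5. -0.42600, 14.08290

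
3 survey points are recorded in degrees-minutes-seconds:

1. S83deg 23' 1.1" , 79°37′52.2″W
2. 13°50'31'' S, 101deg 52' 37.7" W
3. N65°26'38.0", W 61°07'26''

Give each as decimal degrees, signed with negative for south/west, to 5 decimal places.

Point 1:
  Lat: 83 + 23/60 + 1.1/3600 = 83.383639
  S → negative
  Longitude: 37′ + 52.2″ = 37.87000′; 79 + 37.87000/60 = 79.631167
  W → negative
Point 2:
  φ: 13 + 50/60 + 31/3600 = 13.841944
  hemisphere S, so the sign is −
  λ: 52′ + 37.7″ = 52.62833′; 101 + 52.62833/60 = 101.877139
  hemisphere W, so the sign is −
Point 3:
  Lat: 26′ + 38″ = 26.63333′; 65 + 26.63333/60 = 65.443889
  N → positive
  Longitude: 61 + 7/60 + 26/3600 = 61.123889
  W ⇒ negate

1. -83.38364, -79.63117
2. -13.84194, -101.87714
3. 65.44389, -61.12389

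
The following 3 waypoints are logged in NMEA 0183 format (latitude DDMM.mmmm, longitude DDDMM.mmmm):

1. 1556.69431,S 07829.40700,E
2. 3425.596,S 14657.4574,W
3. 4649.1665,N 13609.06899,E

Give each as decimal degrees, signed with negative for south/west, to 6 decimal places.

1. -15.944905, 78.490117
2. -34.426600, -146.957623
3. 46.819442, 136.151150

Point 1:
  Lat: degrees = first 2 digits = 15, minutes = 56.69431; 15 + 56.69431/60 = 15.9449052
  hemisphere S, so the sign is −
  Lon: degrees = first 3 digits = 78, minutes = 29.407; 78 + 29.407/60 = 78.4901167
  E ⇒ keep positive
Point 2:
  Lat: degrees = first 2 digits = 34, minutes = 25.596; 34 + 25.596/60 = 34.4266000
  S ⇒ negate
  Lon: split at 3 digits → 146° and 57.4574′; 146 + 57.4574/60 = 146.9576233
  W → negative
Point 3:
  φ: split at 2 digits → 46° and 49.1665′; 46 + 49.1665/60 = 46.8194417
  N ⇒ keep positive
  Longitude: degrees = first 3 digits = 136, minutes = 9.06899; 136 + 9.06899/60 = 136.1511498
  E ⇒ keep positive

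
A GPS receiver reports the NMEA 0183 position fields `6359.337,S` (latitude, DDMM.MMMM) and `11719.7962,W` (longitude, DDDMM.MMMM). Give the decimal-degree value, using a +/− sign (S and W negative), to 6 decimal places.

-63.988950, -117.329937

Latitude: degrees = first 2 digits = 63, minutes = 59.337; 63 + 59.337/60 = 63.9889500
S ⇒ negate
Lon: degrees = first 3 digits = 117, minutes = 19.7962; 117 + 19.7962/60 = 117.3299367
W ⇒ negate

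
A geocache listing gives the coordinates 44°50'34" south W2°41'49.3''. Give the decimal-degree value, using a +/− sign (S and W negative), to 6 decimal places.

Lat: 44° + 50/60 + 34/3600 = 44 + 0.833333 + 0.009444 = 44.8427778
S → negative
λ: 41′ + 49.3″ = 41.82167′; 2 + 41.82167/60 = 2.6970278
hemisphere W, so the sign is −

-44.842778, -2.697028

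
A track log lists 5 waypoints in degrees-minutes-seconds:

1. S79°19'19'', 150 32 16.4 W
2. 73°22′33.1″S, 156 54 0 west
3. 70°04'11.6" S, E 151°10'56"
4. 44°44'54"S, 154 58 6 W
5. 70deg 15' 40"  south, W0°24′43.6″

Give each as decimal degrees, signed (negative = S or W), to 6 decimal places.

Point 1:
  Lat: 19′ + 19″ = 19.31667′; 79 + 19.31667/60 = 79.3219444
  hemisphere S, so the sign is −
  Longitude: 150 + 32/60 + 16.4/3600 = 150.5378889
  W → negative
Point 2:
  φ: 73 + 22/60 + 33.1/3600 = 73.3758611
  hemisphere S, so the sign is −
  λ: 156 + 54/60 + 0/3600 = 156.9000000
  hemisphere W, so the sign is −
Point 3:
  Lat: 4′ + 11.6″ = 4.19333′; 70 + 4.19333/60 = 70.0698889
  S → negative
  λ: 10′ + 56″ = 10.93333′; 151 + 10.93333/60 = 151.1822222
  E → positive
Point 4:
  Latitude: 44 + 44/60 + 54/3600 = 44.7483333
  S → negative
  Longitude: 154° + 58/60 + 6/3600 = 154 + 0.966667 + 0.001667 = 154.9683333
  W ⇒ negate
Point 5:
  Lat: 15′ + 40″ = 15.66667′; 70 + 15.66667/60 = 70.2611111
  S → negative
  Longitude: 0 + 24/60 + 43.6/3600 = 0.4121111
  W ⇒ negate

1. -79.321944, -150.537889
2. -73.375861, -156.900000
3. -70.069889, 151.182222
4. -44.748333, -154.968333
5. -70.261111, -0.412111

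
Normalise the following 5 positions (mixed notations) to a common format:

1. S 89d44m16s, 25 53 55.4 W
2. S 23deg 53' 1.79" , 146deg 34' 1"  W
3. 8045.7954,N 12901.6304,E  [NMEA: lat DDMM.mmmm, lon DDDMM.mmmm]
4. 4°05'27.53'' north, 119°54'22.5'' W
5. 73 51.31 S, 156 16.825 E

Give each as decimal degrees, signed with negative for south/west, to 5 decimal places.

1. -89.73778, -25.89872
2. -23.88383, -146.56694
3. 80.76326, 129.02717
4. 4.09098, -119.90625
5. -73.85517, 156.28042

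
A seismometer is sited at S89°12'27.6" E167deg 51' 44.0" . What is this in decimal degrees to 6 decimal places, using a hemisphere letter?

89.207667° S, 167.862222° E

Latitude: 89 + 12/60 + 27.6/3600 = 89.2076667
Longitude: 167° + 51/60 + 44/3600 = 167 + 0.850000 + 0.012222 = 167.8622222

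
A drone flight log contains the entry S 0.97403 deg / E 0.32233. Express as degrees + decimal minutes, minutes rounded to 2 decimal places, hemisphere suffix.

0° 58.44′ S, 0° 19.34′ E

Latitude: minutes = (0.974030 − 0) × 60 = 58.4418
Lon: minutes = (0.322330 − 0) × 60 = 19.3398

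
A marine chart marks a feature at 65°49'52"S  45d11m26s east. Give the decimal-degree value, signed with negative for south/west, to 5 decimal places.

-65.83111, 45.19056

φ: 65° + 49/60 + 52/3600 = 65 + 0.816667 + 0.014444 = 65.831111
hemisphere S, so the sign is −
Lon: 11′ + 26″ = 11.43333′; 45 + 11.43333/60 = 45.190556
E → positive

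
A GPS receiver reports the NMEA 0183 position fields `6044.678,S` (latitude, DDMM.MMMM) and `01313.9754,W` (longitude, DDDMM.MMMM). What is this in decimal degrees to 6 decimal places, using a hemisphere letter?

60.744633° S, 13.232923° W

Latitude: split at 2 digits → 60° and 44.678′; 60 + 44.678/60 = 60.7446333
Lon: degrees = first 3 digits = 13, minutes = 13.9754; 13 + 13.9754/60 = 13.2329233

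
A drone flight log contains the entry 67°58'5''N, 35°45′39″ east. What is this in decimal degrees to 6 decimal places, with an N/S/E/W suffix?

67.968056° N, 35.760833° E

φ: 67° + 58/60 + 5/3600 = 67 + 0.966667 + 0.001389 = 67.9680556
λ: 45′ + 39″ = 45.65000′; 35 + 45.65000/60 = 35.7608333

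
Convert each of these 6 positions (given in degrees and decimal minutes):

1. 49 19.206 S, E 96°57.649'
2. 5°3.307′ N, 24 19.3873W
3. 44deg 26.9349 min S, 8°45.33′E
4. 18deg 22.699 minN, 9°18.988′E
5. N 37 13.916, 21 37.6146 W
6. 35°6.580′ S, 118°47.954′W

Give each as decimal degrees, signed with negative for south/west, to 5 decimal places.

Point 1:
  φ: 49 + 19.206/60 = 49.320100
  S ⇒ negate
  Longitude: 57.649′ = 0.960817°; total 96.960817
  E → positive
Point 2:
  φ: 5 + 3.307/60 = 5.055117
  N ⇒ keep positive
  λ: 24 + 19.3873/60 = 24.323122
  W ⇒ negate
Point 3:
  Lat: 44 + 26.9349/60 = 44.448915
  S → negative
  Lon: 45.33′ = 0.755500°; total 8.755500
  E → positive
Point 4:
  φ: 18 + 22.699/60 = 18.378317
  N → positive
  Longitude: 9 + 18.988/60 = 9.316467
  E → positive
Point 5:
  Latitude: 13.916′ = 0.231933°; total 37.231933
  N ⇒ keep positive
  λ: 21 + 37.6146/60 = 21.626910
  W ⇒ negate
Point 6:
  Latitude: 6.58′ = 0.109667°; total 35.109667
  S → negative
  Lon: 118 + 47.954/60 = 118.799233
  hemisphere W, so the sign is −

1. -49.32010, 96.96082
2. 5.05512, -24.32312
3. -44.44892, 8.75550
4. 18.37832, 9.31647
5. 37.23193, -21.62691
6. -35.10967, -118.79923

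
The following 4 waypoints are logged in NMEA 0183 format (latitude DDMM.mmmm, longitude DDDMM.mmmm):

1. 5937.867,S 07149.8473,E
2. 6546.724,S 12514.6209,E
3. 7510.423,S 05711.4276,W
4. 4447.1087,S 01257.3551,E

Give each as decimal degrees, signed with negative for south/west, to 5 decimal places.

1. -59.63112, 71.83079
2. -65.77873, 125.24368
3. -75.17372, -57.19046
4. -44.78515, 12.95592

Point 1:
  Latitude: degrees = first 2 digits = 59, minutes = 37.867; 59 + 37.867/60 = 59.631117
  S ⇒ negate
  λ: degrees = first 3 digits = 71, minutes = 49.8473; 71 + 49.8473/60 = 71.830788
  E ⇒ keep positive
Point 2:
  Lat: split at 2 digits → 65° and 46.724′; 65 + 46.724/60 = 65.778733
  S → negative
  λ: split at 3 digits → 125° and 14.6209′; 125 + 14.6209/60 = 125.243682
  E → positive
Point 3:
  φ: split at 2 digits → 75° and 10.423′; 75 + 10.423/60 = 75.173717
  S ⇒ negate
  Longitude: degrees = first 3 digits = 57, minutes = 11.4276; 57 + 11.4276/60 = 57.190460
  W ⇒ negate
Point 4:
  Lat: degrees = first 2 digits = 44, minutes = 47.1087; 44 + 47.1087/60 = 44.785145
  S ⇒ negate
  λ: degrees = first 3 digits = 12, minutes = 57.3551; 12 + 57.3551/60 = 12.955918
  E → positive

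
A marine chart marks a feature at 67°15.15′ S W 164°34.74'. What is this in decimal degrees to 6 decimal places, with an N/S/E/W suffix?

67.252500° S, 164.579000° W

Latitude: 67 + 15.15/60 = 67.2525000
Lon: 164 + 34.74/60 = 164.5790000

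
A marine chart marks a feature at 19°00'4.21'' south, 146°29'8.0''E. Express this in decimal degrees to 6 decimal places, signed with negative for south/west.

Lat: 0′ + 4.21″ = 0.07017′; 19 + 0.07017/60 = 19.0011694
S → negative
Lon: 146 + 29/60 + 8/3600 = 146.4855556
E ⇒ keep positive

-19.001169, 146.485556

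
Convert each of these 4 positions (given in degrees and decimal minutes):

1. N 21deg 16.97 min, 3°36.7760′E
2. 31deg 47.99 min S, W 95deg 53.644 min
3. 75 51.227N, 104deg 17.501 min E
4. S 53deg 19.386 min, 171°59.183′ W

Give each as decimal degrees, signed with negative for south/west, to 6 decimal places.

Point 1:
  Latitude: 16.97′ = 0.282833°; total 21.2828333
  N → positive
  Lon: 3 + 36.776/60 = 3.6129333
  E → positive
Point 2:
  φ: 31 + 47.99/60 = 31.7998333
  hemisphere S, so the sign is −
  λ: 95 + 53.644/60 = 95.8940667
  W → negative
Point 3:
  φ: 51.227′ = 0.853783°; total 75.8537833
  N ⇒ keep positive
  λ: 17.501′ = 0.291683°; total 104.2916833
  E → positive
Point 4:
  Lat: 19.386′ = 0.323100°; total 53.3231000
  S ⇒ negate
  Longitude: 171 + 59.183/60 = 171.9863833
  W ⇒ negate

1. 21.282833, 3.612933
2. -31.799833, -95.894067
3. 75.853783, 104.291683
4. -53.323100, -171.986383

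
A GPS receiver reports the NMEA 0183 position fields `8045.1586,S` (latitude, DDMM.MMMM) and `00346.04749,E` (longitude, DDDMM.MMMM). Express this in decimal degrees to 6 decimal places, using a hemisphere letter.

Latitude: split at 2 digits → 80° and 45.1586′; 80 + 45.1586/60 = 80.7526433
Lon: degrees = first 3 digits = 3, minutes = 46.04749; 3 + 46.04749/60 = 3.7674582

80.752643° S, 3.767458° E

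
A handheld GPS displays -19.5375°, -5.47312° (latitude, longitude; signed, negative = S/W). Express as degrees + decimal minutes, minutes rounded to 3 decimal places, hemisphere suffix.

19° 32.250′ S, 5° 28.387′ W

Latitude is negative → S; |value| = 19.537500
φ: fractional part 0.537500 → 32.25000 minutes
Longitude is negative → W; |value| = 5.473120
λ: fractional part 0.473120 → 28.38720 minutes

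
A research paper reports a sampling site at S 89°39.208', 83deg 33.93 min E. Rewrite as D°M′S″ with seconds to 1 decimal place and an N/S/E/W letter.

89°39′12.5″ S, 83°33′55.8″ E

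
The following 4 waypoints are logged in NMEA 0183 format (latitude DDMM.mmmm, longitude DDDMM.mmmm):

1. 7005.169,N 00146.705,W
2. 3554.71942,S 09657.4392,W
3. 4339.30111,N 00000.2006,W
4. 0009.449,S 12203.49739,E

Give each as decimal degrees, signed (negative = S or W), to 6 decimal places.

1. 70.086150, -1.778417
2. -35.911990, -96.957320
3. 43.655019, -0.003343
4. -0.157483, 122.058290

Point 1:
  Latitude: split at 2 digits → 70° and 5.169′; 70 + 5.169/60 = 70.0861500
  N → positive
  Longitude: split at 3 digits → 001° and 46.705′; 1 + 46.705/60 = 1.7784167
  W ⇒ negate
Point 2:
  φ: degrees = first 2 digits = 35, minutes = 54.71942; 35 + 54.71942/60 = 35.9119903
  S → negative
  Lon: degrees = first 3 digits = 96, minutes = 57.4392; 96 + 57.4392/60 = 96.9573200
  W → negative
Point 3:
  Lat: degrees = first 2 digits = 43, minutes = 39.30111; 43 + 39.30111/60 = 43.6550185
  N → positive
  λ: split at 3 digits → 000° and 0.2006′; 0 + 0.2006/60 = 0.0033433
  W → negative
Point 4:
  φ: degrees = first 2 digits = 0, minutes = 9.449; 0 + 9.449/60 = 0.1574833
  S → negative
  Lon: split at 3 digits → 122° and 3.49739′; 122 + 3.49739/60 = 122.0582898
  E → positive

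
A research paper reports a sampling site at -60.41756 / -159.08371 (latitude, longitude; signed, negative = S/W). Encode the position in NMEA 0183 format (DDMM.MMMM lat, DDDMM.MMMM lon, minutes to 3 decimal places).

6025.054,S / 15905.023,W

Latitude is negative → S; |value| = 60.417560
φ: fractional part 0.417560 → 25.05360 minutes
Longitude is negative → W; |value| = 159.083710
Lon: fractional part 0.083710 → 5.02260 minutes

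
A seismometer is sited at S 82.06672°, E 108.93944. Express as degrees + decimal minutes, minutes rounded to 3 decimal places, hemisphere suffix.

82° 4.003′ S, 108° 56.366′ E

Lat: 82° + 0.066720 × 60 = 82° 4.00320′
Longitude: minutes = (108.939440 − 108) × 60 = 56.36640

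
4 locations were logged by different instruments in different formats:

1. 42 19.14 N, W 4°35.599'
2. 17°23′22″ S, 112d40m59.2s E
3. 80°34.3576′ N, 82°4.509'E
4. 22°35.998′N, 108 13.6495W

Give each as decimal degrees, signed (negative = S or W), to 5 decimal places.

Point 1:
  φ: 19.14′ = 0.319000°; total 42.319000
  N ⇒ keep positive
  Lon: 35.599′ = 0.593317°; total 4.593317
  W ⇒ negate
Point 2:
  Latitude: 17° + 23/60 + 22/3600 = 17 + 0.383333 + 0.006111 = 17.389444
  hemisphere S, so the sign is −
  Longitude: 112° + 40/60 + 59.2/3600 = 112 + 0.666667 + 0.016444 = 112.683111
  E → positive
Point 3:
  φ: 34.3576′ = 0.572627°; total 80.572627
  N → positive
  λ: 4.509′ = 0.075150°; total 82.075150
  E → positive
Point 4:
  φ: 35.998′ = 0.599967°; total 22.599967
  N ⇒ keep positive
  Lon: 108 + 13.6495/60 = 108.227492
  W → negative

1. 42.31900, -4.59332
2. -17.38944, 112.68311
3. 80.57263, 82.07515
4. 22.59997, -108.22749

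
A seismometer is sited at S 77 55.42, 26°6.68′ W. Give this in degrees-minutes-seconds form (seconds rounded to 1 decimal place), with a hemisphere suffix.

77°55′25.2″ S, 26°06′40.8″ W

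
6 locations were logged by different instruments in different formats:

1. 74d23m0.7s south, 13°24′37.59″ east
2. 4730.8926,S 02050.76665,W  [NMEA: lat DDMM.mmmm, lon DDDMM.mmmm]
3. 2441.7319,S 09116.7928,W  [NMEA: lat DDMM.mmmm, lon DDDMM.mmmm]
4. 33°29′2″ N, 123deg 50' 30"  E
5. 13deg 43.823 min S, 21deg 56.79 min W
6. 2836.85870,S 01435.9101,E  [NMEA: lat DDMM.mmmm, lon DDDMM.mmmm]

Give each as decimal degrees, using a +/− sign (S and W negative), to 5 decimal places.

Point 1:
  Latitude: 74° + 23/60 + 0.7/3600 = 74 + 0.383333 + 0.000194 = 74.383528
  S ⇒ negate
  λ: 13° + 24/60 + 37.59/3600 = 13 + 0.400000 + 0.010442 = 13.410442
  E ⇒ keep positive
Point 2:
  Lat: split at 2 digits → 47° and 30.8926′; 47 + 30.8926/60 = 47.514877
  hemisphere S, so the sign is −
  Lon: degrees = first 3 digits = 20, minutes = 50.76665; 20 + 50.76665/60 = 20.846111
  W → negative
Point 3:
  Latitude: degrees = first 2 digits = 24, minutes = 41.7319; 24 + 41.7319/60 = 24.695532
  S ⇒ negate
  Longitude: degrees = first 3 digits = 91, minutes = 16.7928; 91 + 16.7928/60 = 91.279880
  hemisphere W, so the sign is −
Point 4:
  φ: 33° + 29/60 + 2/3600 = 33 + 0.483333 + 0.000556 = 33.483889
  N ⇒ keep positive
  λ: 123° + 50/60 + 30/3600 = 123 + 0.833333 + 0.008333 = 123.841667
  E ⇒ keep positive
Point 5:
  Latitude: 43.823′ = 0.730383°; total 13.730383
  S ⇒ negate
  λ: 56.79′ = 0.946500°; total 21.946500
  W ⇒ negate
Point 6:
  Lat: split at 2 digits → 28° and 36.8587′; 28 + 36.8587/60 = 28.614312
  S ⇒ negate
  Lon: split at 3 digits → 014° and 35.9101′; 14 + 35.9101/60 = 14.598502
  E ⇒ keep positive

1. -74.38353, 13.41044
2. -47.51488, -20.84611
3. -24.69553, -91.27988
4. 33.48389, 123.84167
5. -13.73038, -21.94650
6. -28.61431, 14.59850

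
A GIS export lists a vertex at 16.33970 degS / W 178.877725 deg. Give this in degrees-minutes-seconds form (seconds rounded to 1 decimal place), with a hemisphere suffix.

16°20′22.9″ S, 178°52′39.8″ W

Latitude: 0.339700 × 60 = 20.38200′ → 20′, remainder × 60 = 22.920″
Lon: whole degrees 178; 52.66350′ → 52′ and 39.810″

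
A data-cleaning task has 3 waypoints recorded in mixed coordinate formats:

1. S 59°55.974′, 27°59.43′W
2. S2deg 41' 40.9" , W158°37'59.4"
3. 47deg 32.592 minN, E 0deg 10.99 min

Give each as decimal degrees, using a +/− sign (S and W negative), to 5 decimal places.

1. -59.93290, -27.99050
2. -2.69469, -158.63317
3. 47.54320, 0.18317

Point 1:
  φ: 59 + 55.974/60 = 59.932900
  S ⇒ negate
  λ: 59.43′ = 0.990500°; total 27.990500
  hemisphere W, so the sign is −
Point 2:
  φ: 41′ + 40.9″ = 41.68167′; 2 + 41.68167/60 = 2.694694
  S ⇒ negate
  λ: 158 + 37/60 + 59.4/3600 = 158.633167
  hemisphere W, so the sign is −
Point 3:
  φ: 32.592′ = 0.543200°; total 47.543200
  N → positive
  λ: 10.99′ = 0.183167°; total 0.183167
  E ⇒ keep positive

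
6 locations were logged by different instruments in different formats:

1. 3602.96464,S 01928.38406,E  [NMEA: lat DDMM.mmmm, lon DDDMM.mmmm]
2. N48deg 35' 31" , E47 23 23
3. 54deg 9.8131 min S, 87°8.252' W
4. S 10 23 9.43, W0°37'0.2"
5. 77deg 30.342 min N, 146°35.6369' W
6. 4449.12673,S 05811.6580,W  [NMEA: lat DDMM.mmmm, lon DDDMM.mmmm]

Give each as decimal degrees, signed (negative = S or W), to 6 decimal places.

1. -36.049411, 19.473068
2. 48.591944, 47.389722
3. -54.163552, -87.137533
4. -10.385953, -0.616722
5. 77.505700, -146.593948
6. -44.818779, -58.194300

Point 1:
  Latitude: degrees = first 2 digits = 36, minutes = 2.96464; 36 + 2.96464/60 = 36.0494107
  hemisphere S, so the sign is −
  Lon: degrees = first 3 digits = 19, minutes = 28.38406; 19 + 28.38406/60 = 19.4730677
  E → positive
Point 2:
  φ: 48 + 35/60 + 31/3600 = 48.5919444
  N → positive
  λ: 47° + 23/60 + 23/3600 = 47 + 0.383333 + 0.006389 = 47.3897222
  E ⇒ keep positive
Point 3:
  φ: 54 + 9.8131/60 = 54.1635517
  hemisphere S, so the sign is −
  Lon: 8.252′ = 0.137533°; total 87.1375333
  W ⇒ negate
Point 4:
  Latitude: 23′ + 9.43″ = 23.15717′; 10 + 23.15717/60 = 10.3859528
  hemisphere S, so the sign is −
  Lon: 37′ + 0.2″ = 37.00333′; 0 + 37.00333/60 = 0.6167222
  W ⇒ negate
Point 5:
  Lat: 77 + 30.342/60 = 77.5057000
  N ⇒ keep positive
  Lon: 146 + 35.6369/60 = 146.5939483
  W ⇒ negate
Point 6:
  Lat: split at 2 digits → 44° and 49.12673′; 44 + 49.12673/60 = 44.8187788
  S ⇒ negate
  Longitude: split at 3 digits → 058° and 11.658′; 58 + 11.658/60 = 58.1943000
  hemisphere W, so the sign is −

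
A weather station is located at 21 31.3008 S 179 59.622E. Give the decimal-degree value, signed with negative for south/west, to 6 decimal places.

-21.521680, 179.993700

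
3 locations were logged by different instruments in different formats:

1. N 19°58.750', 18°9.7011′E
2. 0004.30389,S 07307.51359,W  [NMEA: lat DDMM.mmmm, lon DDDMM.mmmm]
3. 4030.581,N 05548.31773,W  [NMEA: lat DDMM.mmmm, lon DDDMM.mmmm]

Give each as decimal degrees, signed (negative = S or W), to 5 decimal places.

Point 1:
  φ: 19 + 58.75/60 = 19.979167
  N → positive
  λ: 18 + 9.7011/60 = 18.161685
  E → positive
Point 2:
  φ: degrees = first 2 digits = 0, minutes = 4.30389; 0 + 4.30389/60 = 0.071732
  hemisphere S, so the sign is −
  Longitude: split at 3 digits → 073° and 7.51359′; 73 + 7.51359/60 = 73.125227
  W ⇒ negate
Point 3:
  Lat: split at 2 digits → 40° and 30.581′; 40 + 30.581/60 = 40.509683
  N → positive
  Longitude: degrees = first 3 digits = 55, minutes = 48.31773; 55 + 48.31773/60 = 55.805296
  W ⇒ negate

1. 19.97917, 18.16169
2. -0.07173, -73.12523
3. 40.50968, -55.80530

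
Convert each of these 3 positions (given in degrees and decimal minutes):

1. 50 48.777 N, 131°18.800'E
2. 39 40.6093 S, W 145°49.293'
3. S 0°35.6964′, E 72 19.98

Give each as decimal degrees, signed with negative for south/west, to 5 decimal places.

1. 50.81295, 131.31333
2. -39.67682, -145.82155
3. -0.59494, 72.33300

Point 1:
  Lat: 50 + 48.777/60 = 50.812950
  N ⇒ keep positive
  Lon: 131 + 18.8/60 = 131.313333
  E ⇒ keep positive
Point 2:
  Lat: 39 + 40.6093/60 = 39.676822
  hemisphere S, so the sign is −
  λ: 49.293′ = 0.821550°; total 145.821550
  hemisphere W, so the sign is −
Point 3:
  φ: 0 + 35.6964/60 = 0.594940
  S ⇒ negate
  Lon: 19.98′ = 0.333000°; total 72.333000
  E ⇒ keep positive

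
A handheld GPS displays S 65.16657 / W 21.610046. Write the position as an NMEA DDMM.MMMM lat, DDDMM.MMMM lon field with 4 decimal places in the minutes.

6509.9942,S / 02136.6028,W

φ: 65° + 0.166570 × 60 = 65° 9.994200′
Lon: fractional part 0.610046 → 36.602760 minutes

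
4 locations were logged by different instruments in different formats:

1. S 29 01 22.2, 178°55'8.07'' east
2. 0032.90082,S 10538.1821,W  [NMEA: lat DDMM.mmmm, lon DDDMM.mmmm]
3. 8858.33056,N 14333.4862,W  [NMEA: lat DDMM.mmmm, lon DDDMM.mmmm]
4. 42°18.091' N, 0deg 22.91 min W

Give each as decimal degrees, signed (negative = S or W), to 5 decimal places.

Point 1:
  Lat: 29° + 1/60 + 22.2/3600 = 29 + 0.016667 + 0.006167 = 29.022833
  S → negative
  Lon: 178° + 55/60 + 8.07/3600 = 178 + 0.916667 + 0.002242 = 178.918908
  E → positive
Point 2:
  Lat: degrees = first 2 digits = 0, minutes = 32.90082; 0 + 32.90082/60 = 0.548347
  S → negative
  λ: degrees = first 3 digits = 105, minutes = 38.1821; 105 + 38.1821/60 = 105.636368
  W → negative
Point 3:
  φ: split at 2 digits → 88° and 58.33056′; 88 + 58.33056/60 = 88.972176
  N ⇒ keep positive
  Lon: degrees = first 3 digits = 143, minutes = 33.4862; 143 + 33.4862/60 = 143.558103
  W ⇒ negate
Point 4:
  Lat: 18.091′ = 0.301517°; total 42.301517
  N ⇒ keep positive
  Longitude: 22.91′ = 0.381833°; total 0.381833
  W ⇒ negate

1. -29.02283, 178.91891
2. -0.54835, -105.63637
3. 88.97218, -143.55810
4. 42.30152, -0.38183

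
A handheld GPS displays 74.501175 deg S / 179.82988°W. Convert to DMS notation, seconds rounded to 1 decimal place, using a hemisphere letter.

74°30′4.2″ S, 179°49′47.6″ W

φ: whole degrees 74; 30.07050′ → 30′ and 4.230″
Longitude: 0.829880 × 60 = 49.79280′ → 49′, remainder × 60 = 47.568″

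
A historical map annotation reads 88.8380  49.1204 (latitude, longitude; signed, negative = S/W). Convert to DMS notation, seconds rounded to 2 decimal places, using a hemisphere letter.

φ: 0.838000° → 50.28000′; 0.28000 × 60 = 16.8000″
Longitude: 0.120400 × 60 = 7.22400′ → 7′, remainder × 60 = 13.4400″

88°50′16.80″ N, 49°07′13.44″ E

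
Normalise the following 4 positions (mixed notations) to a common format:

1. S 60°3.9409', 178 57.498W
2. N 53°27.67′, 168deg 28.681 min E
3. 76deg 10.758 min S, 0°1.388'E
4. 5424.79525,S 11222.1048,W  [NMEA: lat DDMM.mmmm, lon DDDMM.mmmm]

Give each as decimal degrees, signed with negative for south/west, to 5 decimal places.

1. -60.06568, -178.95830
2. 53.46117, 168.47802
3. -76.17930, 0.02313
4. -54.41325, -112.36841

Point 1:
  Lat: 3.9409′ = 0.065682°; total 60.065682
  S ⇒ negate
  Longitude: 178 + 57.498/60 = 178.958300
  W → negative
Point 2:
  φ: 27.67′ = 0.461167°; total 53.461167
  N → positive
  λ: 168 + 28.681/60 = 168.478017
  E ⇒ keep positive
Point 3:
  φ: 10.758′ = 0.179300°; total 76.179300
  hemisphere S, so the sign is −
  λ: 0 + 1.388/60 = 0.023133
  E ⇒ keep positive
Point 4:
  φ: degrees = first 2 digits = 54, minutes = 24.79525; 54 + 24.79525/60 = 54.413254
  S ⇒ negate
  Longitude: split at 3 digits → 112° and 22.1048′; 112 + 22.1048/60 = 112.368413
  hemisphere W, so the sign is −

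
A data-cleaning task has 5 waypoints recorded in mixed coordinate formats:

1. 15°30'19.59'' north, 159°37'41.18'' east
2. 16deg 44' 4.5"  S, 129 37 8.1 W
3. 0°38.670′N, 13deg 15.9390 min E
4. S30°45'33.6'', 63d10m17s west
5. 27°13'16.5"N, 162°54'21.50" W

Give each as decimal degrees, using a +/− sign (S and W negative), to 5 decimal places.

1. 15.50544, 159.62811
2. -16.73458, -129.61892
3. 0.64450, 13.26565
4. -30.75933, -63.17139
5. 27.22125, -162.90597

Point 1:
  Lat: 15 + 30/60 + 19.59/3600 = 15.505442
  N ⇒ keep positive
  Lon: 159° + 37/60 + 41.18/3600 = 159 + 0.616667 + 0.011439 = 159.628106
  E ⇒ keep positive
Point 2:
  Latitude: 44′ + 4.5″ = 44.07500′; 16 + 44.07500/60 = 16.734583
  S → negative
  Lon: 129° + 37/60 + 8.1/3600 = 129 + 0.616667 + 0.002250 = 129.618917
  W ⇒ negate
Point 3:
  Latitude: 38.67′ = 0.644500°; total 0.644500
  N ⇒ keep positive
  λ: 15.939′ = 0.265650°; total 13.265650
  E → positive
Point 4:
  φ: 30° + 45/60 + 33.6/3600 = 30 + 0.750000 + 0.009333 = 30.759333
  hemisphere S, so the sign is −
  Longitude: 63 + 10/60 + 17/3600 = 63.171389
  W ⇒ negate
Point 5:
  Latitude: 27 + 13/60 + 16.5/3600 = 27.221250
  N → positive
  Longitude: 162° + 54/60 + 21.5/3600 = 162 + 0.900000 + 0.005972 = 162.905972
  W ⇒ negate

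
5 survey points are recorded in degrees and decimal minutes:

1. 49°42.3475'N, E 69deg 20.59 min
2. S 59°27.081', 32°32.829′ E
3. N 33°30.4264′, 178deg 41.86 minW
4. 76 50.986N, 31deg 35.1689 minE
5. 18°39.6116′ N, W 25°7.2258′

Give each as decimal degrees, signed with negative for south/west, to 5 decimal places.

Point 1:
  Latitude: 49 + 42.3475/60 = 49.705792
  N ⇒ keep positive
  λ: 69 + 20.59/60 = 69.343167
  E → positive
Point 2:
  Latitude: 27.081′ = 0.451350°; total 59.451350
  hemisphere S, so the sign is −
  Longitude: 32.829′ = 0.547150°; total 32.547150
  E → positive
Point 3:
  φ: 33 + 30.4264/60 = 33.507107
  N → positive
  λ: 41.86′ = 0.697667°; total 178.697667
  W ⇒ negate
Point 4:
  φ: 50.986′ = 0.849767°; total 76.849767
  N → positive
  Longitude: 31 + 35.1689/60 = 31.586148
  E → positive
Point 5:
  φ: 18 + 39.6116/60 = 18.660193
  N → positive
  Lon: 25 + 7.2258/60 = 25.120430
  hemisphere W, so the sign is −

1. 49.70579, 69.34317
2. -59.45135, 32.54715
3. 33.50711, -178.69767
4. 76.84977, 31.58615
5. 18.66019, -25.12043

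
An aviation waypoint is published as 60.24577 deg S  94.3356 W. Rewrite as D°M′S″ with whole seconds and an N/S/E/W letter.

60°14′45″ S, 94°20′8″ W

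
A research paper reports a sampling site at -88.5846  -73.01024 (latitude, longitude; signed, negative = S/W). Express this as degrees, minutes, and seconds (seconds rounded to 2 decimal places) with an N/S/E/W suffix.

88°35′4.56″ S, 73°00′36.86″ W

Latitude is negative → S; |value| = 88.584600
Lat: 0.584600 × 60 = 35.07600′ → 35′, remainder × 60 = 4.5600″
Longitude is negative → W; |value| = 73.010240
Lon: 0.010240° → 0.61440′; 0.61440 × 60 = 36.8640″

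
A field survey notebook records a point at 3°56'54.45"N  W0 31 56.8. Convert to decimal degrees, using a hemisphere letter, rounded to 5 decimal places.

Lat: 3 + 56/60 + 54.45/3600 = 3.948458
λ: 0° + 31/60 + 56.8/3600 = 0 + 0.516667 + 0.015778 = 0.532444

3.94846° N, 0.53244° W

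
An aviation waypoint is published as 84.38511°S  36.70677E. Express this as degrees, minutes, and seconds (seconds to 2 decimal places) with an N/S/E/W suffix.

84°23′6.40″ S, 36°42′24.37″ E

Lat: 0.385110° → 23.10660′; 0.10660 × 60 = 6.3960″
λ: 0.706770° → 42.40620′; 0.40620 × 60 = 24.3720″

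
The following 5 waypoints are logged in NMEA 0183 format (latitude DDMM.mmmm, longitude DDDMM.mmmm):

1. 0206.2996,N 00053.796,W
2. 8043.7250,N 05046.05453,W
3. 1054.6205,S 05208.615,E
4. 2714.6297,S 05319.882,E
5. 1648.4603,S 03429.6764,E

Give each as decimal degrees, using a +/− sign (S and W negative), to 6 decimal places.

1. 2.104993, -0.896600
2. 80.728750, -50.767576
3. -10.910342, 52.143583
4. -27.243828, 53.331367
5. -16.807672, 34.494607

Point 1:
  Latitude: degrees = first 2 digits = 2, minutes = 6.2996; 2 + 6.2996/60 = 2.1049933
  N ⇒ keep positive
  Longitude: split at 3 digits → 000° and 53.796′; 0 + 53.796/60 = 0.8966000
  W ⇒ negate
Point 2:
  Latitude: split at 2 digits → 80° and 43.725′; 80 + 43.725/60 = 80.7287500
  N → positive
  λ: degrees = first 3 digits = 50, minutes = 46.05453; 50 + 46.05453/60 = 50.7675755
  W → negative
Point 3:
  Latitude: degrees = first 2 digits = 10, minutes = 54.6205; 10 + 54.6205/60 = 10.9103417
  S → negative
  λ: split at 3 digits → 052° and 8.615′; 52 + 8.615/60 = 52.1435833
  E ⇒ keep positive
Point 4:
  φ: split at 2 digits → 27° and 14.6297′; 27 + 14.6297/60 = 27.2438283
  hemisphere S, so the sign is −
  Longitude: degrees = first 3 digits = 53, minutes = 19.882; 53 + 19.882/60 = 53.3313667
  E ⇒ keep positive
Point 5:
  φ: degrees = first 2 digits = 16, minutes = 48.4603; 16 + 48.4603/60 = 16.8076717
  hemisphere S, so the sign is −
  Longitude: degrees = first 3 digits = 34, minutes = 29.6764; 34 + 29.6764/60 = 34.4946067
  E → positive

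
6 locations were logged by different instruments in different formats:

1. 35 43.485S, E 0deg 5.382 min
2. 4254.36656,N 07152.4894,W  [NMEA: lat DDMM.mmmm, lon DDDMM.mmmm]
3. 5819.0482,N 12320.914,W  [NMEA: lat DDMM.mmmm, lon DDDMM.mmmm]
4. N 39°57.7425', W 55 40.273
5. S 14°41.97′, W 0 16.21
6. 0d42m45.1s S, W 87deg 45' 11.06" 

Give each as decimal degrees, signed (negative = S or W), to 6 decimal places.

Point 1:
  Lat: 43.485′ = 0.724750°; total 35.7247500
  S ⇒ negate
  Longitude: 5.382′ = 0.089700°; total 0.0897000
  E → positive
Point 2:
  Lat: degrees = first 2 digits = 42, minutes = 54.36656; 42 + 54.36656/60 = 42.9061093
  N ⇒ keep positive
  Lon: degrees = first 3 digits = 71, minutes = 52.4894; 71 + 52.4894/60 = 71.8748233
  hemisphere W, so the sign is −
Point 3:
  Lat: degrees = first 2 digits = 58, minutes = 19.0482; 58 + 19.0482/60 = 58.3174700
  N → positive
  Lon: degrees = first 3 digits = 123, minutes = 20.914; 123 + 20.914/60 = 123.3485667
  hemisphere W, so the sign is −
Point 4:
  Latitude: 39 + 57.7425/60 = 39.9623750
  N ⇒ keep positive
  Lon: 40.273′ = 0.671217°; total 55.6712167
  hemisphere W, so the sign is −
Point 5:
  φ: 14 + 41.97/60 = 14.6995000
  S → negative
  Lon: 0 + 16.21/60 = 0.2701667
  W ⇒ negate
Point 6:
  Lat: 0 + 42/60 + 45.1/3600 = 0.7125278
  hemisphere S, so the sign is −
  Lon: 87 + 45/60 + 11.06/3600 = 87.7530722
  W ⇒ negate

1. -35.724750, 0.089700
2. 42.906109, -71.874823
3. 58.317470, -123.348567
4. 39.962375, -55.671217
5. -14.699500, -0.270167
6. -0.712528, -87.753072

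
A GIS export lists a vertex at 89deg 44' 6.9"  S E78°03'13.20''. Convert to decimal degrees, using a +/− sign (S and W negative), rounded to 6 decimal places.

φ: 89° + 44/60 + 6.9/3600 = 89 + 0.733333 + 0.001917 = 89.7352500
S ⇒ negate
λ: 78° + 3/60 + 13.2/3600 = 78 + 0.050000 + 0.003667 = 78.0536667
E ⇒ keep positive

-89.735250, 78.053667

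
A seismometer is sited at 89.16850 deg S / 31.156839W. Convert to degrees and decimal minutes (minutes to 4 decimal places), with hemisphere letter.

Lat: minutes = (89.168500 − 89) × 60 = 10.110000
Lon: fractional part 0.156839 → 9.410340 minutes

89° 10.1100′ S, 31° 9.4103′ W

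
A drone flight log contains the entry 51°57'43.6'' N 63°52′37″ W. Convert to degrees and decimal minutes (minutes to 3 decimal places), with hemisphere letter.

51° 57.727′ N, 63° 52.617′ W

φ: 57 + 43.6/60 = 57.72667′
Lon: seconds/60 = 0.61667; minutes = 52 + 0.61667 = 52.61667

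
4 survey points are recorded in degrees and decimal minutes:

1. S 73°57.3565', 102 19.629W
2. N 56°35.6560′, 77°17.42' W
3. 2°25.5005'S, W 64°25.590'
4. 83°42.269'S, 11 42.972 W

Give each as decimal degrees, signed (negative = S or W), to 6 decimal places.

Point 1:
  Lat: 57.3565′ = 0.955942°; total 73.9559417
  S → negative
  Longitude: 19.629′ = 0.327150°; total 102.3271500
  W → negative
Point 2:
  φ: 35.656′ = 0.594267°; total 56.5942667
  N → positive
  Lon: 77 + 17.42/60 = 77.2903333
  W → negative
Point 3:
  φ: 2 + 25.5005/60 = 2.4250083
  hemisphere S, so the sign is −
  Lon: 25.59′ = 0.426500°; total 64.4265000
  W → negative
Point 4:
  Lat: 83 + 42.269/60 = 83.7044833
  hemisphere S, so the sign is −
  Longitude: 42.972′ = 0.716200°; total 11.7162000
  W → negative

1. -73.955942, -102.327150
2. 56.594267, -77.290333
3. -2.425008, -64.426500
4. -83.704483, -11.716200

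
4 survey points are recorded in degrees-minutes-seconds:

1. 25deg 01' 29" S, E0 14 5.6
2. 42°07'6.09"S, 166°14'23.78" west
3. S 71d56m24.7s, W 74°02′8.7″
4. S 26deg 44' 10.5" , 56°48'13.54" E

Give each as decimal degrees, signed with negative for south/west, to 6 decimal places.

Point 1:
  Lat: 25° + 1/60 + 29/3600 = 25 + 0.016667 + 0.008056 = 25.0247222
  hemisphere S, so the sign is −
  λ: 0° + 14/60 + 5.6/3600 = 0 + 0.233333 + 0.001556 = 0.2348889
  E ⇒ keep positive
Point 2:
  Latitude: 42 + 7/60 + 6.09/3600 = 42.1183583
  hemisphere S, so the sign is −
  Lon: 14′ + 23.78″ = 14.39633′; 166 + 14.39633/60 = 166.2399389
  W → negative
Point 3:
  Lat: 71° + 56/60 + 24.7/3600 = 71 + 0.933333 + 0.006861 = 71.9401944
  hemisphere S, so the sign is −
  λ: 74° + 2/60 + 8.7/3600 = 74 + 0.033333 + 0.002417 = 74.0357500
  W → negative
Point 4:
  Latitude: 26° + 44/60 + 10.5/3600 = 26 + 0.733333 + 0.002917 = 26.7362500
  S ⇒ negate
  λ: 48′ + 13.54″ = 48.22567′; 56 + 48.22567/60 = 56.8037611
  E → positive

1. -25.024722, 0.234889
2. -42.118358, -166.239939
3. -71.940194, -74.035750
4. -26.736250, 56.803761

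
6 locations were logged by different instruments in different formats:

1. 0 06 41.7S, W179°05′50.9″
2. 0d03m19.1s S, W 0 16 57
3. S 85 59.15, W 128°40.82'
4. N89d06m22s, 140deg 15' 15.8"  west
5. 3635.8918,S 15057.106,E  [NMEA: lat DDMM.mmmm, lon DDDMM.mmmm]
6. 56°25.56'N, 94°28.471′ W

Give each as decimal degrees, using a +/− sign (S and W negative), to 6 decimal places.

1. -0.111583, -179.097472
2. -0.055306, -0.282500
3. -85.985833, -128.680333
4. 89.106111, -140.254389
5. -36.598197, 150.951767
6. 56.426000, -94.474517

Point 1:
  Latitude: 0° + 6/60 + 41.7/3600 = 0 + 0.100000 + 0.011583 = 0.1115833
  hemisphere S, so the sign is −
  λ: 5′ + 50.9″ = 5.84833′; 179 + 5.84833/60 = 179.0974722
  W → negative
Point 2:
  φ: 3′ + 19.1″ = 3.31833′; 0 + 3.31833/60 = 0.0553056
  hemisphere S, so the sign is −
  Longitude: 0° + 16/60 + 57/3600 = 0 + 0.266667 + 0.015833 = 0.2825000
  W ⇒ negate
Point 3:
  φ: 85 + 59.15/60 = 85.9858333
  S → negative
  Lon: 128 + 40.82/60 = 128.6803333
  W ⇒ negate
Point 4:
  φ: 6′ + 22″ = 6.36667′; 89 + 6.36667/60 = 89.1061111
  N → positive
  Lon: 140 + 15/60 + 15.8/3600 = 140.2543889
  hemisphere W, so the sign is −
Point 5:
  φ: split at 2 digits → 36° and 35.8918′; 36 + 35.8918/60 = 36.5981967
  S → negative
  λ: degrees = first 3 digits = 150, minutes = 57.106; 150 + 57.106/60 = 150.9517667
  E ⇒ keep positive
Point 6:
  φ: 25.56′ = 0.426000°; total 56.4260000
  N ⇒ keep positive
  λ: 94 + 28.471/60 = 94.4745167
  W → negative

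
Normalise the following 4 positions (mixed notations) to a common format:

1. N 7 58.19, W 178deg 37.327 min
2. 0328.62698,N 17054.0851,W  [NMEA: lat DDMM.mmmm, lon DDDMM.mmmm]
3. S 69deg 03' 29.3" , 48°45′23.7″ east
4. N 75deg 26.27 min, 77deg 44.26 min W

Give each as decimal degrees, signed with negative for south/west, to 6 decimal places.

Point 1:
  Lat: 58.19′ = 0.969833°; total 7.9698333
  N → positive
  Longitude: 37.327′ = 0.622117°; total 178.6221167
  hemisphere W, so the sign is −
Point 2:
  Lat: split at 2 digits → 03° and 28.62698′; 3 + 28.62698/60 = 3.4771163
  N → positive
  Lon: degrees = first 3 digits = 170, minutes = 54.0851; 170 + 54.0851/60 = 170.9014183
  W → negative
Point 3:
  φ: 3′ + 29.3″ = 3.48833′; 69 + 3.48833/60 = 69.0581389
  S ⇒ negate
  Lon: 48° + 45/60 + 23.7/3600 = 48 + 0.750000 + 0.006583 = 48.7565833
  E → positive
Point 4:
  φ: 75 + 26.27/60 = 75.4378333
  N → positive
  Longitude: 77 + 44.26/60 = 77.7376667
  hemisphere W, so the sign is −

1. 7.969833, -178.622117
2. 3.477116, -170.901418
3. -69.058139, 48.756583
4. 75.437833, -77.737667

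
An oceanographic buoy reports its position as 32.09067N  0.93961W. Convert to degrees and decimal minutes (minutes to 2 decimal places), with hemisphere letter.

32° 5.44′ N, 0° 56.38′ W

φ: 32° + 0.090670 × 60 = 32° 5.4402′
Lon: 0° + 0.939610 × 60 = 0° 56.3766′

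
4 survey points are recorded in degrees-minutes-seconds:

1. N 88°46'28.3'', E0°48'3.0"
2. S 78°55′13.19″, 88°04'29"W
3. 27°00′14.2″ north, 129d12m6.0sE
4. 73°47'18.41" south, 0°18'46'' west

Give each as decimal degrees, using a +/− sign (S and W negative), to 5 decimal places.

Point 1:
  φ: 88° + 46/60 + 28.3/3600 = 88 + 0.766667 + 0.007861 = 88.774528
  N → positive
  Lon: 48′ + 3″ = 48.05000′; 0 + 48.05000/60 = 0.800833
  E → positive
Point 2:
  Latitude: 78° + 55/60 + 13.19/3600 = 78 + 0.916667 + 0.003664 = 78.920331
  S → negative
  Longitude: 88° + 4/60 + 29/3600 = 88 + 0.066667 + 0.008056 = 88.074722
  W ⇒ negate
Point 3:
  φ: 0′ + 14.2″ = 0.23667′; 27 + 0.23667/60 = 27.003944
  N ⇒ keep positive
  Lon: 12′ + 6″ = 12.10000′; 129 + 12.10000/60 = 129.201667
  E ⇒ keep positive
Point 4:
  Latitude: 47′ + 18.41″ = 47.30683′; 73 + 47.30683/60 = 73.788447
  S ⇒ negate
  Lon: 0 + 18/60 + 46/3600 = 0.312778
  W ⇒ negate

1. 88.77453, 0.80083
2. -78.92033, -88.07472
3. 27.00394, 129.20167
4. -73.78845, -0.31278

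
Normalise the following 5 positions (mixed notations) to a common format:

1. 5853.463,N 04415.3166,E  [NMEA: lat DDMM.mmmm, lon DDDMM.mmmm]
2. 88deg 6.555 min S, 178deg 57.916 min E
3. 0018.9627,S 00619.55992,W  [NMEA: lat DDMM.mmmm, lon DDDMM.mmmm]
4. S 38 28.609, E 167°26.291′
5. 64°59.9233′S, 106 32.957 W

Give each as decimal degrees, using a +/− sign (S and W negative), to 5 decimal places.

1. 58.89105, 44.25528
2. -88.10925, 178.96527
3. -0.31605, -6.32600
4. -38.47682, 167.43818
5. -64.99872, -106.54928

Point 1:
  φ: degrees = first 2 digits = 58, minutes = 53.463; 58 + 53.463/60 = 58.891050
  N ⇒ keep positive
  λ: split at 3 digits → 044° and 15.3166′; 44 + 15.3166/60 = 44.255277
  E ⇒ keep positive
Point 2:
  Latitude: 6.555′ = 0.109250°; total 88.109250
  S ⇒ negate
  Longitude: 178 + 57.916/60 = 178.965267
  E → positive
Point 3:
  Latitude: degrees = first 2 digits = 0, minutes = 18.9627; 0 + 18.9627/60 = 0.316045
  hemisphere S, so the sign is −
  Lon: split at 3 digits → 006° and 19.55992′; 6 + 19.55992/60 = 6.325999
  W → negative
Point 4:
  Latitude: 28.609′ = 0.476817°; total 38.476817
  S ⇒ negate
  Longitude: 167 + 26.291/60 = 167.438183
  E ⇒ keep positive
Point 5:
  φ: 59.9233′ = 0.998722°; total 64.998722
  S ⇒ negate
  Lon: 106 + 32.957/60 = 106.549283
  hemisphere W, so the sign is −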